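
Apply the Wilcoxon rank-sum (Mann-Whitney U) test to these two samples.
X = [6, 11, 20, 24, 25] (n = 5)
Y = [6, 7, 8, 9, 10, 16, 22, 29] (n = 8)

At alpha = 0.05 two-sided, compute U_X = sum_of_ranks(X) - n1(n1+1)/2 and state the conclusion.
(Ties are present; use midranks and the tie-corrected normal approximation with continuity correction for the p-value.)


Step 1: Combine and sort all 13 observations; assign midranks.
sorted (value, group): (6,X), (6,Y), (7,Y), (8,Y), (9,Y), (10,Y), (11,X), (16,Y), (20,X), (22,Y), (24,X), (25,X), (29,Y)
ranks: 6->1.5, 6->1.5, 7->3, 8->4, 9->5, 10->6, 11->7, 16->8, 20->9, 22->10, 24->11, 25->12, 29->13
Step 2: Rank sum for X: R1 = 1.5 + 7 + 9 + 11 + 12 = 40.5.
Step 3: U_X = R1 - n1(n1+1)/2 = 40.5 - 5*6/2 = 40.5 - 15 = 25.5.
       U_Y = n1*n2 - U_X = 40 - 25.5 = 14.5.
Step 4: Ties are present, so use the tie-corrected normal approximation (with continuity correction) for the p-value.
Step 5: p-value = 0.463600; compare to alpha = 0.05. fail to reject H0.

U_X = 25.5, p = 0.463600, fail to reject H0 at alpha = 0.05.


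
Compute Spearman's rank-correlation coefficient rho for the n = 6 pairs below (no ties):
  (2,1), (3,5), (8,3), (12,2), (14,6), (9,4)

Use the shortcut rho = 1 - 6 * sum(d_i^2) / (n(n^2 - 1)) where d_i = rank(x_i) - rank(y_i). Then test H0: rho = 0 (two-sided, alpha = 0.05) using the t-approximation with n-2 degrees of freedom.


Step 1: Rank x and y separately (midranks; no ties here).
rank(x): 2->1, 3->2, 8->3, 12->5, 14->6, 9->4
rank(y): 1->1, 5->5, 3->3, 2->2, 6->6, 4->4
Step 2: d_i = R_x(i) - R_y(i); compute d_i^2.
  (1-1)^2=0, (2-5)^2=9, (3-3)^2=0, (5-2)^2=9, (6-6)^2=0, (4-4)^2=0
sum(d^2) = 18.
Step 3: rho = 1 - 6*18 / (6*(6^2 - 1)) = 1 - 108/210 = 0.485714.
Step 4: Under H0, t = rho * sqrt((n-2)/(1-rho^2)) = 1.1113 ~ t(4).
Step 5: Two-sided p-value from the t-distribution with 4 df = 0.328723.
Step 6: alpha = 0.05. fail to reject H0.

rho = 0.4857, p = 0.328723, fail to reject H0 at alpha = 0.05.


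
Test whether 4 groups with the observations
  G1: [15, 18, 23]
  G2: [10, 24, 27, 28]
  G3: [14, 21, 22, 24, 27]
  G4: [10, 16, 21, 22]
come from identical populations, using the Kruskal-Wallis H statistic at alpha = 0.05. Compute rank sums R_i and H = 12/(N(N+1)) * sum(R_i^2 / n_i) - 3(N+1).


Step 1: Combine all N = 16 observations and assign midranks.
sorted (value, group, rank): (10,G2,1.5), (10,G4,1.5), (14,G3,3), (15,G1,4), (16,G4,5), (18,G1,6), (21,G3,7.5), (21,G4,7.5), (22,G3,9.5), (22,G4,9.5), (23,G1,11), (24,G2,12.5), (24,G3,12.5), (27,G2,14.5), (27,G3,14.5), (28,G2,16)
Step 2: Sum ranks within each group.
R_1 = 21 (n_1 = 3)
R_2 = 44.5 (n_2 = 4)
R_3 = 47 (n_3 = 5)
R_4 = 23.5 (n_4 = 4)
Step 3: H = 12/(N(N+1)) * sum(R_i^2/n_i) - 3(N+1)
     = 12/(16*17) * (21^2/3 + 44.5^2/4 + 47^2/5 + 23.5^2/4) - 3*17
     = 0.044118 * 1221.92 - 51
     = 2.908456.
Step 4: Ties present; correction factor C = 1 - 30/(16^3 - 16) = 0.992647. Corrected H = 2.908456 / 0.992647 = 2.930000.
Step 5: Under H0, H ~ chi^2(3); p-value = 0.402544.
Step 6: alpha = 0.05. fail to reject H0.

H = 2.9300, df = 3, p = 0.402544, fail to reject H0.


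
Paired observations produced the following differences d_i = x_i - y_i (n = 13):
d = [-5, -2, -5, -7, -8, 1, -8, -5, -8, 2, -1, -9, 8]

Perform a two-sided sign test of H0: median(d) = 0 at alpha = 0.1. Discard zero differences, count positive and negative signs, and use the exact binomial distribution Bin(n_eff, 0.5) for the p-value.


Step 1: Discard zero differences. Original n = 13; n_eff = number of nonzero differences = 13.
Nonzero differences (with sign): -5, -2, -5, -7, -8, +1, -8, -5, -8, +2, -1, -9, +8
Step 2: Count signs: positive = 3, negative = 10.
Step 3: Under H0: P(positive) = 0.5, so the number of positives S ~ Bin(13, 0.5).
Step 4: Two-sided exact p-value = sum of Bin(13,0.5) probabilities at or below the observed probability = 0.092285.
Step 5: alpha = 0.1. reject H0.

n_eff = 13, pos = 3, neg = 10, p = 0.092285, reject H0.


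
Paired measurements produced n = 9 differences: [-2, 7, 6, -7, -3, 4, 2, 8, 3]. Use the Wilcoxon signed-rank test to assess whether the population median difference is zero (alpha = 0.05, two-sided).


Step 1: Drop any zero differences (none here) and take |d_i|.
|d| = [2, 7, 6, 7, 3, 4, 2, 8, 3]
Step 2: Midrank |d_i| (ties get averaged ranks).
ranks: |2|->1.5, |7|->7.5, |6|->6, |7|->7.5, |3|->3.5, |4|->5, |2|->1.5, |8|->9, |3|->3.5
Step 3: Attach original signs; sum ranks with positive sign and with negative sign.
W+ = 7.5 + 6 + 5 + 1.5 + 9 + 3.5 = 32.5
W- = 1.5 + 7.5 + 3.5 = 12.5
(Check: W+ + W- = 45 should equal n(n+1)/2 = 45.)
Step 4: Test statistic W = min(W+, W-) = 12.5.
Step 5: Ties in |d|, so use the tie-corrected normal approximation.
        E[W] = n(n+1)/4 = 9*10/4 = 22.5.
        Tie groups: |d|=2 (t=2), |d|=3 (t=2), |d|=7 (t=2); sum(t^3 - t) = 18.
        Var[W] = n(n+1)(2n+1)/24 - sum(t^3-t)/48 = 1710/24 - 18/48 = 70.875.
        z = (W - E[W]) / sqrt(Var[W]) = (12.5 - 22.5) / 8.4187 = -1.1878.
        Two-sided p = 2*Phi(z) = 0.234901.
Step 6: alpha = 0.05. fail to reject H0.

W+ = 32.5, W- = 12.5, W = min = 12.5, p = 0.234901, fail to reject H0.


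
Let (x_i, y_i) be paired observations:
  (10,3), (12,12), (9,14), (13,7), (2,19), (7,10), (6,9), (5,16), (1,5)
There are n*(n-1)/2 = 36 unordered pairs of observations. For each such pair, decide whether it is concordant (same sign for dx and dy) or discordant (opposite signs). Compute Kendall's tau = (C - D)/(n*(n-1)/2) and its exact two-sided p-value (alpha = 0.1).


Step 1: Enumerate the 36 unordered pairs (i,j) with i<j and classify each by sign(x_j-x_i) * sign(y_j-y_i).
  (1,2):dx=+2,dy=+9->C; (1,3):dx=-1,dy=+11->D; (1,4):dx=+3,dy=+4->C; (1,5):dx=-8,dy=+16->D
  (1,6):dx=-3,dy=+7->D; (1,7):dx=-4,dy=+6->D; (1,8):dx=-5,dy=+13->D; (1,9):dx=-9,dy=+2->D
  (2,3):dx=-3,dy=+2->D; (2,4):dx=+1,dy=-5->D; (2,5):dx=-10,dy=+7->D; (2,6):dx=-5,dy=-2->C
  (2,7):dx=-6,dy=-3->C; (2,8):dx=-7,dy=+4->D; (2,9):dx=-11,dy=-7->C; (3,4):dx=+4,dy=-7->D
  (3,5):dx=-7,dy=+5->D; (3,6):dx=-2,dy=-4->C; (3,7):dx=-3,dy=-5->C; (3,8):dx=-4,dy=+2->D
  (3,9):dx=-8,dy=-9->C; (4,5):dx=-11,dy=+12->D; (4,6):dx=-6,dy=+3->D; (4,7):dx=-7,dy=+2->D
  (4,8):dx=-8,dy=+9->D; (4,9):dx=-12,dy=-2->C; (5,6):dx=+5,dy=-9->D; (5,7):dx=+4,dy=-10->D
  (5,8):dx=+3,dy=-3->D; (5,9):dx=-1,dy=-14->C; (6,7):dx=-1,dy=-1->C; (6,8):dx=-2,dy=+6->D
  (6,9):dx=-6,dy=-5->C; (7,8):dx=-1,dy=+7->D; (7,9):dx=-5,dy=-4->C; (8,9):dx=-4,dy=-11->C
Step 2: C = 14, D = 22, total pairs = 36.
Step 3: tau = (C - D)/(n(n-1)/2) = (14 - 22)/36 = -0.222222.
Step 4: Exact two-sided p-value (enumerate n! = 362880 permutations of y under H0): p = 0.476709.
Step 5: alpha = 0.1. fail to reject H0.

tau_b = -0.2222 (C=14, D=22), p = 0.476709, fail to reject H0.


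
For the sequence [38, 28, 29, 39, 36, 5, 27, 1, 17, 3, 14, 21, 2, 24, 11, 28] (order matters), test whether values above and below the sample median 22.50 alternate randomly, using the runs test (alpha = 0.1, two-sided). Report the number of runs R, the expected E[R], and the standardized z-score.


Step 1: Compute median = 22.50; label A = above, B = below.
Labels in order: AAAAABABBBBBBABA  (n_A = 8, n_B = 8)
Step 2: Count runs R = 7.
Step 3: Under H0 (random ordering), E[R] = 2*n_A*n_B/(n_A+n_B) + 1 = 2*8*8/16 + 1 = 9.0000.
        Var[R] = 2*n_A*n_B*(2*n_A*n_B - n_A - n_B) / ((n_A+n_B)^2 * (n_A+n_B-1)) = 14336/3840 = 3.7333.
        SD[R] = 1.9322.
Step 4: Continuity-corrected z = (R + 0.5 - E[R]) / SD[R] = (7 + 0.5 - 9.0000) / 1.9322 = -0.7763.
Step 5: Two-sided p-value via normal approximation = 2*(1 - Phi(|z|)) = 0.437558.
Step 6: alpha = 0.1. fail to reject H0.

R = 7, z = -0.7763, p = 0.437558, fail to reject H0.


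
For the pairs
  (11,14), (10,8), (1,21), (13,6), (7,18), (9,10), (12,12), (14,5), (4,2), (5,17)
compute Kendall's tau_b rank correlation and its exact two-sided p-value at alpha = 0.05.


Step 1: Enumerate the 45 unordered pairs (i,j) with i<j and classify each by sign(x_j-x_i) * sign(y_j-y_i).
  (1,2):dx=-1,dy=-6->C; (1,3):dx=-10,dy=+7->D; (1,4):dx=+2,dy=-8->D; (1,5):dx=-4,dy=+4->D
  (1,6):dx=-2,dy=-4->C; (1,7):dx=+1,dy=-2->D; (1,8):dx=+3,dy=-9->D; (1,9):dx=-7,dy=-12->C
  (1,10):dx=-6,dy=+3->D; (2,3):dx=-9,dy=+13->D; (2,4):dx=+3,dy=-2->D; (2,5):dx=-3,dy=+10->D
  (2,6):dx=-1,dy=+2->D; (2,7):dx=+2,dy=+4->C; (2,8):dx=+4,dy=-3->D; (2,9):dx=-6,dy=-6->C
  (2,10):dx=-5,dy=+9->D; (3,4):dx=+12,dy=-15->D; (3,5):dx=+6,dy=-3->D; (3,6):dx=+8,dy=-11->D
  (3,7):dx=+11,dy=-9->D; (3,8):dx=+13,dy=-16->D; (3,9):dx=+3,dy=-19->D; (3,10):dx=+4,dy=-4->D
  (4,5):dx=-6,dy=+12->D; (4,6):dx=-4,dy=+4->D; (4,7):dx=-1,dy=+6->D; (4,8):dx=+1,dy=-1->D
  (4,9):dx=-9,dy=-4->C; (4,10):dx=-8,dy=+11->D; (5,6):dx=+2,dy=-8->D; (5,7):dx=+5,dy=-6->D
  (5,8):dx=+7,dy=-13->D; (5,9):dx=-3,dy=-16->C; (5,10):dx=-2,dy=-1->C; (6,7):dx=+3,dy=+2->C
  (6,8):dx=+5,dy=-5->D; (6,9):dx=-5,dy=-8->C; (6,10):dx=-4,dy=+7->D; (7,8):dx=+2,dy=-7->D
  (7,9):dx=-8,dy=-10->C; (7,10):dx=-7,dy=+5->D; (8,9):dx=-10,dy=-3->C; (8,10):dx=-9,dy=+12->D
  (9,10):dx=+1,dy=+15->C
Step 2: C = 13, D = 32, total pairs = 45.
Step 3: tau = (C - D)/(n(n-1)/2) = (13 - 32)/45 = -0.422222.
Step 4: Exact two-sided p-value (enumerate n! = 3628800 permutations of y under H0): p = 0.108313.
Step 5: alpha = 0.05. fail to reject H0.

tau_b = -0.4222 (C=13, D=32), p = 0.108313, fail to reject H0.


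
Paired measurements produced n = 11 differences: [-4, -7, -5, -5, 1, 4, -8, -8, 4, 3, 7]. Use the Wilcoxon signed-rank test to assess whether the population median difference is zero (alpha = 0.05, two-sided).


Step 1: Drop any zero differences (none here) and take |d_i|.
|d| = [4, 7, 5, 5, 1, 4, 8, 8, 4, 3, 7]
Step 2: Midrank |d_i| (ties get averaged ranks).
ranks: |4|->4, |7|->8.5, |5|->6.5, |5|->6.5, |1|->1, |4|->4, |8|->10.5, |8|->10.5, |4|->4, |3|->2, |7|->8.5
Step 3: Attach original signs; sum ranks with positive sign and with negative sign.
W+ = 1 + 4 + 4 + 2 + 8.5 = 19.5
W- = 4 + 8.5 + 6.5 + 6.5 + 10.5 + 10.5 = 46.5
(Check: W+ + W- = 66 should equal n(n+1)/2 = 66.)
Step 4: Test statistic W = min(W+, W-) = 19.5.
Step 5: Ties in |d|, so use the tie-corrected normal approximation.
        E[W] = n(n+1)/4 = 11*12/4 = 33.
        Tie groups: |d|=4 (t=3), |d|=5 (t=2), |d|=7 (t=2), |d|=8 (t=2); sum(t^3 - t) = 42.
        Var[W] = n(n+1)(2n+1)/24 - sum(t^3-t)/48 = 3036/24 - 42/48 = 125.625.
        z = (W - E[W]) / sqrt(Var[W]) = (19.5 - 33) / 11.2083 = -1.2045.
        Two-sided p = 2*Phi(z) = 0.228408.
Step 6: alpha = 0.05. fail to reject H0.

W+ = 19.5, W- = 46.5, W = min = 19.5, p = 0.228408, fail to reject H0.


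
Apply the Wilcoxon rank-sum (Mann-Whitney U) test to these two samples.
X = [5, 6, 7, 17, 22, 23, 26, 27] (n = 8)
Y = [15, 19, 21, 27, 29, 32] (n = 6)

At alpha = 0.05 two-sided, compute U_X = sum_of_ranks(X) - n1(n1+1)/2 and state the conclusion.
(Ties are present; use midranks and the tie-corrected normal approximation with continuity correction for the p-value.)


Step 1: Combine and sort all 14 observations; assign midranks.
sorted (value, group): (5,X), (6,X), (7,X), (15,Y), (17,X), (19,Y), (21,Y), (22,X), (23,X), (26,X), (27,X), (27,Y), (29,Y), (32,Y)
ranks: 5->1, 6->2, 7->3, 15->4, 17->5, 19->6, 21->7, 22->8, 23->9, 26->10, 27->11.5, 27->11.5, 29->13, 32->14
Step 2: Rank sum for X: R1 = 1 + 2 + 3 + 5 + 8 + 9 + 10 + 11.5 = 49.5.
Step 3: U_X = R1 - n1(n1+1)/2 = 49.5 - 8*9/2 = 49.5 - 36 = 13.5.
       U_Y = n1*n2 - U_X = 48 - 13.5 = 34.5.
Step 4: Ties are present, so use the tie-corrected normal approximation (with continuity correction) for the p-value.
Step 5: p-value = 0.196213; compare to alpha = 0.05. fail to reject H0.

U_X = 13.5, p = 0.196213, fail to reject H0 at alpha = 0.05.


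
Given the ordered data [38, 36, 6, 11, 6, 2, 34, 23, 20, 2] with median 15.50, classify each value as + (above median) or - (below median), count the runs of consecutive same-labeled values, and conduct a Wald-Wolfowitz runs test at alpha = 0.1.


Step 1: Compute median = 15.50; label A = above, B = below.
Labels in order: AABBBBAAAB  (n_A = 5, n_B = 5)
Step 2: Count runs R = 4.
Step 3: Under H0 (random ordering), E[R] = 2*n_A*n_B/(n_A+n_B) + 1 = 2*5*5/10 + 1 = 6.0000.
        Var[R] = 2*n_A*n_B*(2*n_A*n_B - n_A - n_B) / ((n_A+n_B)^2 * (n_A+n_B-1)) = 2000/900 = 2.2222.
        SD[R] = 1.4907.
Step 4: Continuity-corrected z = (R + 0.5 - E[R]) / SD[R] = (4 + 0.5 - 6.0000) / 1.4907 = -1.0062.
Step 5: Two-sided p-value via normal approximation = 2*(1 - Phi(|z|)) = 0.314305.
Step 6: alpha = 0.1. fail to reject H0.

R = 4, z = -1.0062, p = 0.314305, fail to reject H0.


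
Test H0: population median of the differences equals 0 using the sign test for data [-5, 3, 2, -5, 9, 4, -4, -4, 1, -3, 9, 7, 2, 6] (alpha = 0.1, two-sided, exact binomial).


Step 1: Discard zero differences. Original n = 14; n_eff = number of nonzero differences = 14.
Nonzero differences (with sign): -5, +3, +2, -5, +9, +4, -4, -4, +1, -3, +9, +7, +2, +6
Step 2: Count signs: positive = 9, negative = 5.
Step 3: Under H0: P(positive) = 0.5, so the number of positives S ~ Bin(14, 0.5).
Step 4: Two-sided exact p-value = sum of Bin(14,0.5) probabilities at or below the observed probability = 0.423950.
Step 5: alpha = 0.1. fail to reject H0.

n_eff = 14, pos = 9, neg = 5, p = 0.423950, fail to reject H0.


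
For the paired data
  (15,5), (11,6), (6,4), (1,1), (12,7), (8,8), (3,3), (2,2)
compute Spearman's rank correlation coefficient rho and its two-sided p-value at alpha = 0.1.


Step 1: Rank x and y separately (midranks; no ties here).
rank(x): 15->8, 11->6, 6->4, 1->1, 12->7, 8->5, 3->3, 2->2
rank(y): 5->5, 6->6, 4->4, 1->1, 7->7, 8->8, 3->3, 2->2
Step 2: d_i = R_x(i) - R_y(i); compute d_i^2.
  (8-5)^2=9, (6-6)^2=0, (4-4)^2=0, (1-1)^2=0, (7-7)^2=0, (5-8)^2=9, (3-3)^2=0, (2-2)^2=0
sum(d^2) = 18.
Step 3: rho = 1 - 6*18 / (8*(8^2 - 1)) = 1 - 108/504 = 0.785714.
Step 4: Under H0, t = rho * sqrt((n-2)/(1-rho^2)) = 3.1113 ~ t(6).
Step 5: Two-sided p-value from the t-distribution with 6 df = 0.020815.
Step 6: alpha = 0.1. reject H0.

rho = 0.7857, p = 0.020815, reject H0 at alpha = 0.1.


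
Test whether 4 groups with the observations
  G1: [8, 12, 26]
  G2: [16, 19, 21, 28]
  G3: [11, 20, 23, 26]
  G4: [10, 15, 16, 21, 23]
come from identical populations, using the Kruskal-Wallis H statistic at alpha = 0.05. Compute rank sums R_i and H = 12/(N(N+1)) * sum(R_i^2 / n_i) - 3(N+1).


Step 1: Combine all N = 16 observations and assign midranks.
sorted (value, group, rank): (8,G1,1), (10,G4,2), (11,G3,3), (12,G1,4), (15,G4,5), (16,G2,6.5), (16,G4,6.5), (19,G2,8), (20,G3,9), (21,G2,10.5), (21,G4,10.5), (23,G3,12.5), (23,G4,12.5), (26,G1,14.5), (26,G3,14.5), (28,G2,16)
Step 2: Sum ranks within each group.
R_1 = 19.5 (n_1 = 3)
R_2 = 41 (n_2 = 4)
R_3 = 39 (n_3 = 4)
R_4 = 36.5 (n_4 = 5)
Step 3: H = 12/(N(N+1)) * sum(R_i^2/n_i) - 3(N+1)
     = 12/(16*17) * (19.5^2/3 + 41^2/4 + 39^2/4 + 36.5^2/5) - 3*17
     = 0.044118 * 1193.7 - 51
     = 1.663235.
Step 4: Ties present; correction factor C = 1 - 24/(16^3 - 16) = 0.994118. Corrected H = 1.663235 / 0.994118 = 1.673077.
Step 5: Under H0, H ~ chi^2(3); p-value = 0.642936.
Step 6: alpha = 0.05. fail to reject H0.

H = 1.6731, df = 3, p = 0.642936, fail to reject H0.


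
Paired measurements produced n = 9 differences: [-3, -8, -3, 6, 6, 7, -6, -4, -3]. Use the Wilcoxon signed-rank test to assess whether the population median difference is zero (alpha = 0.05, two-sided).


Step 1: Drop any zero differences (none here) and take |d_i|.
|d| = [3, 8, 3, 6, 6, 7, 6, 4, 3]
Step 2: Midrank |d_i| (ties get averaged ranks).
ranks: |3|->2, |8|->9, |3|->2, |6|->6, |6|->6, |7|->8, |6|->6, |4|->4, |3|->2
Step 3: Attach original signs; sum ranks with positive sign and with negative sign.
W+ = 6 + 6 + 8 = 20
W- = 2 + 9 + 2 + 6 + 4 + 2 = 25
(Check: W+ + W- = 45 should equal n(n+1)/2 = 45.)
Step 4: Test statistic W = min(W+, W-) = 20.
Step 5: Ties in |d|, so use the tie-corrected normal approximation.
        E[W] = n(n+1)/4 = 9*10/4 = 22.5.
        Tie groups: |d|=3 (t=3), |d|=6 (t=3); sum(t^3 - t) = 48.
        Var[W] = n(n+1)(2n+1)/24 - sum(t^3-t)/48 = 1710/24 - 48/48 = 70.25.
        z = (W - E[W]) / sqrt(Var[W]) = (20 - 22.5) / 8.3815 = -0.2983.
        Two-sided p = 2*Phi(z) = 0.765493.
Step 6: alpha = 0.05. fail to reject H0.

W+ = 20, W- = 25, W = min = 20, p = 0.765493, fail to reject H0.


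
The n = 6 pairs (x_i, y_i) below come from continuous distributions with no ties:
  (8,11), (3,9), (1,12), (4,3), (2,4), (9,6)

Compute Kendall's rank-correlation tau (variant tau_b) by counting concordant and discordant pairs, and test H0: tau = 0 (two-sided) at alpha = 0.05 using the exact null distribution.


Step 1: Enumerate the 15 unordered pairs (i,j) with i<j and classify each by sign(x_j-x_i) * sign(y_j-y_i).
  (1,2):dx=-5,dy=-2->C; (1,3):dx=-7,dy=+1->D; (1,4):dx=-4,dy=-8->C; (1,5):dx=-6,dy=-7->C
  (1,6):dx=+1,dy=-5->D; (2,3):dx=-2,dy=+3->D; (2,4):dx=+1,dy=-6->D; (2,5):dx=-1,dy=-5->C
  (2,6):dx=+6,dy=-3->D; (3,4):dx=+3,dy=-9->D; (3,5):dx=+1,dy=-8->D; (3,6):dx=+8,dy=-6->D
  (4,5):dx=-2,dy=+1->D; (4,6):dx=+5,dy=+3->C; (5,6):dx=+7,dy=+2->C
Step 2: C = 6, D = 9, total pairs = 15.
Step 3: tau = (C - D)/(n(n-1)/2) = (6 - 9)/15 = -0.200000.
Step 4: Exact two-sided p-value (enumerate n! = 720 permutations of y under H0): p = 0.719444.
Step 5: alpha = 0.05. fail to reject H0.

tau_b = -0.2000 (C=6, D=9), p = 0.719444, fail to reject H0.


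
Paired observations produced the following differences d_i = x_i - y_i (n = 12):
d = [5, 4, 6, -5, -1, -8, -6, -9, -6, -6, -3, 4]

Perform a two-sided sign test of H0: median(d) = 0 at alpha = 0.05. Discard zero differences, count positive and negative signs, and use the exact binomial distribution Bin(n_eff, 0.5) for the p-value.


Step 1: Discard zero differences. Original n = 12; n_eff = number of nonzero differences = 12.
Nonzero differences (with sign): +5, +4, +6, -5, -1, -8, -6, -9, -6, -6, -3, +4
Step 2: Count signs: positive = 4, negative = 8.
Step 3: Under H0: P(positive) = 0.5, so the number of positives S ~ Bin(12, 0.5).
Step 4: Two-sided exact p-value = sum of Bin(12,0.5) probabilities at or below the observed probability = 0.387695.
Step 5: alpha = 0.05. fail to reject H0.

n_eff = 12, pos = 4, neg = 8, p = 0.387695, fail to reject H0.


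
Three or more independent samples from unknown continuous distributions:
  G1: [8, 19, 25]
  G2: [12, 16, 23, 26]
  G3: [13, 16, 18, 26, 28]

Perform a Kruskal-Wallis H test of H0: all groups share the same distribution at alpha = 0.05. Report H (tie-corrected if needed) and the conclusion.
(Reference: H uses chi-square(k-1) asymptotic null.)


Step 1: Combine all N = 12 observations and assign midranks.
sorted (value, group, rank): (8,G1,1), (12,G2,2), (13,G3,3), (16,G2,4.5), (16,G3,4.5), (18,G3,6), (19,G1,7), (23,G2,8), (25,G1,9), (26,G2,10.5), (26,G3,10.5), (28,G3,12)
Step 2: Sum ranks within each group.
R_1 = 17 (n_1 = 3)
R_2 = 25 (n_2 = 4)
R_3 = 36 (n_3 = 5)
Step 3: H = 12/(N(N+1)) * sum(R_i^2/n_i) - 3(N+1)
     = 12/(12*13) * (17^2/3 + 25^2/4 + 36^2/5) - 3*13
     = 0.076923 * 511.783 - 39
     = 0.367949.
Step 4: Ties present; correction factor C = 1 - 12/(12^3 - 12) = 0.993007. Corrected H = 0.367949 / 0.993007 = 0.370540.
Step 5: Under H0, H ~ chi^2(2); p-value = 0.830880.
Step 6: alpha = 0.05. fail to reject H0.

H = 0.3705, df = 2, p = 0.830880, fail to reject H0.


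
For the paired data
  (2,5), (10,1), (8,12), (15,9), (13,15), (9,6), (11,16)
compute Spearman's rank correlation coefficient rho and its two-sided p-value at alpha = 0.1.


Step 1: Rank x and y separately (midranks; no ties here).
rank(x): 2->1, 10->4, 8->2, 15->7, 13->6, 9->3, 11->5
rank(y): 5->2, 1->1, 12->5, 9->4, 15->6, 6->3, 16->7
Step 2: d_i = R_x(i) - R_y(i); compute d_i^2.
  (1-2)^2=1, (4-1)^2=9, (2-5)^2=9, (7-4)^2=9, (6-6)^2=0, (3-3)^2=0, (5-7)^2=4
sum(d^2) = 32.
Step 3: rho = 1 - 6*32 / (7*(7^2 - 1)) = 1 - 192/336 = 0.428571.
Step 4: Under H0, t = rho * sqrt((n-2)/(1-rho^2)) = 1.0607 ~ t(5).
Step 5: Two-sided p-value from the t-distribution with 5 df = 0.337368.
Step 6: alpha = 0.1. fail to reject H0.

rho = 0.4286, p = 0.337368, fail to reject H0 at alpha = 0.1.


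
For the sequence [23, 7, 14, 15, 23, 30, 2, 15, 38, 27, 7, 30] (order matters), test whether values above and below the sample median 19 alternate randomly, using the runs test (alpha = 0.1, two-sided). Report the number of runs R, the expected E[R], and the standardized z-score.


Step 1: Compute median = 19; label A = above, B = below.
Labels in order: ABBBAABBAABA  (n_A = 6, n_B = 6)
Step 2: Count runs R = 7.
Step 3: Under H0 (random ordering), E[R] = 2*n_A*n_B/(n_A+n_B) + 1 = 2*6*6/12 + 1 = 7.0000.
        Var[R] = 2*n_A*n_B*(2*n_A*n_B - n_A - n_B) / ((n_A+n_B)^2 * (n_A+n_B-1)) = 4320/1584 = 2.7273.
        SD[R] = 1.6514.
Step 4: R = E[R], so z = 0 with no continuity correction.
Step 5: Two-sided p-value via normal approximation = 2*(1 - Phi(|z|)) = 1.000000.
Step 6: alpha = 0.1. fail to reject H0.

R = 7, z = 0.0000, p = 1.000000, fail to reject H0.


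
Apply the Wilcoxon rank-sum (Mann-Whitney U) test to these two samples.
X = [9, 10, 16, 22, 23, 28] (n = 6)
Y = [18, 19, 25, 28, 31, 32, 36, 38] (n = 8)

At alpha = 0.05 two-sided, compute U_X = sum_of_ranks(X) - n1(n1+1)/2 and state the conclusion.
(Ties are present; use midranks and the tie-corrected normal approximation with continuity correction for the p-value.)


Step 1: Combine and sort all 14 observations; assign midranks.
sorted (value, group): (9,X), (10,X), (16,X), (18,Y), (19,Y), (22,X), (23,X), (25,Y), (28,X), (28,Y), (31,Y), (32,Y), (36,Y), (38,Y)
ranks: 9->1, 10->2, 16->3, 18->4, 19->5, 22->6, 23->7, 25->8, 28->9.5, 28->9.5, 31->11, 32->12, 36->13, 38->14
Step 2: Rank sum for X: R1 = 1 + 2 + 3 + 6 + 7 + 9.5 = 28.5.
Step 3: U_X = R1 - n1(n1+1)/2 = 28.5 - 6*7/2 = 28.5 - 21 = 7.5.
       U_Y = n1*n2 - U_X = 48 - 7.5 = 40.5.
Step 4: Ties are present, so use the tie-corrected normal approximation (with continuity correction) for the p-value.
Step 5: p-value = 0.038653; compare to alpha = 0.05. reject H0.

U_X = 7.5, p = 0.038653, reject H0 at alpha = 0.05.


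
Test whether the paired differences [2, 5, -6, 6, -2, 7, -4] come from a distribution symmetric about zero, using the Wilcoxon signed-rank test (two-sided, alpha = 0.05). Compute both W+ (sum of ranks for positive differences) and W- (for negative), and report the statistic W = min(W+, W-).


Step 1: Drop any zero differences (none here) and take |d_i|.
|d| = [2, 5, 6, 6, 2, 7, 4]
Step 2: Midrank |d_i| (ties get averaged ranks).
ranks: |2|->1.5, |5|->4, |6|->5.5, |6|->5.5, |2|->1.5, |7|->7, |4|->3
Step 3: Attach original signs; sum ranks with positive sign and with negative sign.
W+ = 1.5 + 4 + 5.5 + 7 = 18
W- = 5.5 + 1.5 + 3 = 10
(Check: W+ + W- = 28 should equal n(n+1)/2 = 28.)
Step 4: Test statistic W = min(W+, W-) = 10.
Step 5: Ties in |d|, so use the tie-corrected normal approximation.
        E[W] = n(n+1)/4 = 7*8/4 = 14.
        Tie groups: |d|=2 (t=2), |d|=6 (t=2); sum(t^3 - t) = 12.
        Var[W] = n(n+1)(2n+1)/24 - sum(t^3-t)/48 = 840/24 - 12/48 = 34.75.
        z = (W - E[W]) / sqrt(Var[W]) = (10 - 14) / 5.8949 = -0.6786.
        Two-sided p = 2*Phi(z) = 0.497422.
Step 6: alpha = 0.05. fail to reject H0.

W+ = 18, W- = 10, W = min = 10, p = 0.497422, fail to reject H0.


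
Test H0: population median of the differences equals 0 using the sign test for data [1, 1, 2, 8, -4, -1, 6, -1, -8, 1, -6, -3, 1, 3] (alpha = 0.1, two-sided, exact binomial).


Step 1: Discard zero differences. Original n = 14; n_eff = number of nonzero differences = 14.
Nonzero differences (with sign): +1, +1, +2, +8, -4, -1, +6, -1, -8, +1, -6, -3, +1, +3
Step 2: Count signs: positive = 8, negative = 6.
Step 3: Under H0: P(positive) = 0.5, so the number of positives S ~ Bin(14, 0.5).
Step 4: Two-sided exact p-value = sum of Bin(14,0.5) probabilities at or below the observed probability = 0.790527.
Step 5: alpha = 0.1. fail to reject H0.

n_eff = 14, pos = 8, neg = 6, p = 0.790527, fail to reject H0.


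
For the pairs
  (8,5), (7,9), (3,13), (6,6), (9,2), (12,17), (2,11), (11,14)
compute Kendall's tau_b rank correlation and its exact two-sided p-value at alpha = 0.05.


Step 1: Enumerate the 28 unordered pairs (i,j) with i<j and classify each by sign(x_j-x_i) * sign(y_j-y_i).
  (1,2):dx=-1,dy=+4->D; (1,3):dx=-5,dy=+8->D; (1,4):dx=-2,dy=+1->D; (1,5):dx=+1,dy=-3->D
  (1,6):dx=+4,dy=+12->C; (1,7):dx=-6,dy=+6->D; (1,8):dx=+3,dy=+9->C; (2,3):dx=-4,dy=+4->D
  (2,4):dx=-1,dy=-3->C; (2,5):dx=+2,dy=-7->D; (2,6):dx=+5,dy=+8->C; (2,7):dx=-5,dy=+2->D
  (2,8):dx=+4,dy=+5->C; (3,4):dx=+3,dy=-7->D; (3,5):dx=+6,dy=-11->D; (3,6):dx=+9,dy=+4->C
  (3,7):dx=-1,dy=-2->C; (3,8):dx=+8,dy=+1->C; (4,5):dx=+3,dy=-4->D; (4,6):dx=+6,dy=+11->C
  (4,7):dx=-4,dy=+5->D; (4,8):dx=+5,dy=+8->C; (5,6):dx=+3,dy=+15->C; (5,7):dx=-7,dy=+9->D
  (5,8):dx=+2,dy=+12->C; (6,7):dx=-10,dy=-6->C; (6,8):dx=-1,dy=-3->C; (7,8):dx=+9,dy=+3->C
Step 2: C = 15, D = 13, total pairs = 28.
Step 3: tau = (C - D)/(n(n-1)/2) = (15 - 13)/28 = 0.071429.
Step 4: Exact two-sided p-value (enumerate n! = 40320 permutations of y under H0): p = 0.904861.
Step 5: alpha = 0.05. fail to reject H0.

tau_b = 0.0714 (C=15, D=13), p = 0.904861, fail to reject H0.


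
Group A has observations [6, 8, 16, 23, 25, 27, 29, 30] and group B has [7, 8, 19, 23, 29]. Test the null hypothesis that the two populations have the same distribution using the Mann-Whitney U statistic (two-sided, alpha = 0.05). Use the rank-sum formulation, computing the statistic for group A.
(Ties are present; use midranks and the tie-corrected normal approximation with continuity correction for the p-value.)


Step 1: Combine and sort all 13 observations; assign midranks.
sorted (value, group): (6,X), (7,Y), (8,X), (8,Y), (16,X), (19,Y), (23,X), (23,Y), (25,X), (27,X), (29,X), (29,Y), (30,X)
ranks: 6->1, 7->2, 8->3.5, 8->3.5, 16->5, 19->6, 23->7.5, 23->7.5, 25->9, 27->10, 29->11.5, 29->11.5, 30->13
Step 2: Rank sum for X: R1 = 1 + 3.5 + 5 + 7.5 + 9 + 10 + 11.5 + 13 = 60.5.
Step 3: U_X = R1 - n1(n1+1)/2 = 60.5 - 8*9/2 = 60.5 - 36 = 24.5.
       U_Y = n1*n2 - U_X = 40 - 24.5 = 15.5.
Step 4: Ties are present, so use the tie-corrected normal approximation (with continuity correction) for the p-value.
Step 5: p-value = 0.556554; compare to alpha = 0.05. fail to reject H0.

U_X = 24.5, p = 0.556554, fail to reject H0 at alpha = 0.05.


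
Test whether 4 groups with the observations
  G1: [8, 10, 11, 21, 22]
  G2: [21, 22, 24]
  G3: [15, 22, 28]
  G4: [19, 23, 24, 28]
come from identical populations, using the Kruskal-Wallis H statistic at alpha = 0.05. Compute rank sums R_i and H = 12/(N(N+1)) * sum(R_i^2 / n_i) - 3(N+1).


Step 1: Combine all N = 15 observations and assign midranks.
sorted (value, group, rank): (8,G1,1), (10,G1,2), (11,G1,3), (15,G3,4), (19,G4,5), (21,G1,6.5), (21,G2,6.5), (22,G1,9), (22,G2,9), (22,G3,9), (23,G4,11), (24,G2,12.5), (24,G4,12.5), (28,G3,14.5), (28,G4,14.5)
Step 2: Sum ranks within each group.
R_1 = 21.5 (n_1 = 5)
R_2 = 28 (n_2 = 3)
R_3 = 27.5 (n_3 = 3)
R_4 = 43 (n_4 = 4)
Step 3: H = 12/(N(N+1)) * sum(R_i^2/n_i) - 3(N+1)
     = 12/(15*16) * (21.5^2/5 + 28^2/3 + 27.5^2/3 + 43^2/4) - 3*16
     = 0.050000 * 1068.12 - 48
     = 5.405833.
Step 4: Ties present; correction factor C = 1 - 42/(15^3 - 15) = 0.987500. Corrected H = 5.405833 / 0.987500 = 5.474262.
Step 5: Under H0, H ~ chi^2(3); p-value = 0.140186.
Step 6: alpha = 0.05. fail to reject H0.

H = 5.4743, df = 3, p = 0.140186, fail to reject H0.


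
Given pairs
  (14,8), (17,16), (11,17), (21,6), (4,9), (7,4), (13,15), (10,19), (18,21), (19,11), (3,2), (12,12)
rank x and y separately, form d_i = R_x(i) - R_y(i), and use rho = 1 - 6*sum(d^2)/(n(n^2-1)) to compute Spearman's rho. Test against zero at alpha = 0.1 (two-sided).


Step 1: Rank x and y separately (midranks; no ties here).
rank(x): 14->8, 17->9, 11->5, 21->12, 4->2, 7->3, 13->7, 10->4, 18->10, 19->11, 3->1, 12->6
rank(y): 8->4, 16->9, 17->10, 6->3, 9->5, 4->2, 15->8, 19->11, 21->12, 11->6, 2->1, 12->7
Step 2: d_i = R_x(i) - R_y(i); compute d_i^2.
  (8-4)^2=16, (9-9)^2=0, (5-10)^2=25, (12-3)^2=81, (2-5)^2=9, (3-2)^2=1, (7-8)^2=1, (4-11)^2=49, (10-12)^2=4, (11-6)^2=25, (1-1)^2=0, (6-7)^2=1
sum(d^2) = 212.
Step 3: rho = 1 - 6*212 / (12*(12^2 - 1)) = 1 - 1272/1716 = 0.258741.
Step 4: Under H0, t = rho * sqrt((n-2)/(1-rho^2)) = 0.8471 ~ t(10).
Step 5: Two-sided p-value from the t-distribution with 10 df = 0.416775.
Step 6: alpha = 0.1. fail to reject H0.

rho = 0.2587, p = 0.416775, fail to reject H0 at alpha = 0.1.


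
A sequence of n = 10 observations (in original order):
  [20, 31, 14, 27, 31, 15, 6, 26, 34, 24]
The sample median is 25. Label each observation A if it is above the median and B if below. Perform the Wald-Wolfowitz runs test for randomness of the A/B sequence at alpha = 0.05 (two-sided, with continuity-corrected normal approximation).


Step 1: Compute median = 25; label A = above, B = below.
Labels in order: BABAABBAAB  (n_A = 5, n_B = 5)
Step 2: Count runs R = 7.
Step 3: Under H0 (random ordering), E[R] = 2*n_A*n_B/(n_A+n_B) + 1 = 2*5*5/10 + 1 = 6.0000.
        Var[R] = 2*n_A*n_B*(2*n_A*n_B - n_A - n_B) / ((n_A+n_B)^2 * (n_A+n_B-1)) = 2000/900 = 2.2222.
        SD[R] = 1.4907.
Step 4: Continuity-corrected z = (R - 0.5 - E[R]) / SD[R] = (7 - 0.5 - 6.0000) / 1.4907 = 0.3354.
Step 5: Two-sided p-value via normal approximation = 2*(1 - Phi(|z|)) = 0.737316.
Step 6: alpha = 0.05. fail to reject H0.

R = 7, z = 0.3354, p = 0.737316, fail to reject H0.


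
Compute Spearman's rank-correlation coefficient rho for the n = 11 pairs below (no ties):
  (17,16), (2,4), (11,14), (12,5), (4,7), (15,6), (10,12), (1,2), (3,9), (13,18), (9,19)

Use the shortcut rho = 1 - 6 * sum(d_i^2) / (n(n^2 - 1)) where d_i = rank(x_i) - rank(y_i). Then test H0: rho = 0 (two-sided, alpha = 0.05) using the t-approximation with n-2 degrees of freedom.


Step 1: Rank x and y separately (midranks; no ties here).
rank(x): 17->11, 2->2, 11->7, 12->8, 4->4, 15->10, 10->6, 1->1, 3->3, 13->9, 9->5
rank(y): 16->9, 4->2, 14->8, 5->3, 7->5, 6->4, 12->7, 2->1, 9->6, 18->10, 19->11
Step 2: d_i = R_x(i) - R_y(i); compute d_i^2.
  (11-9)^2=4, (2-2)^2=0, (7-8)^2=1, (8-3)^2=25, (4-5)^2=1, (10-4)^2=36, (6-7)^2=1, (1-1)^2=0, (3-6)^2=9, (9-10)^2=1, (5-11)^2=36
sum(d^2) = 114.
Step 3: rho = 1 - 6*114 / (11*(11^2 - 1)) = 1 - 684/1320 = 0.481818.
Step 4: Under H0, t = rho * sqrt((n-2)/(1-rho^2)) = 1.6496 ~ t(9).
Step 5: Two-sided p-value from the t-distribution with 9 df = 0.133434.
Step 6: alpha = 0.05. fail to reject H0.

rho = 0.4818, p = 0.133434, fail to reject H0 at alpha = 0.05.


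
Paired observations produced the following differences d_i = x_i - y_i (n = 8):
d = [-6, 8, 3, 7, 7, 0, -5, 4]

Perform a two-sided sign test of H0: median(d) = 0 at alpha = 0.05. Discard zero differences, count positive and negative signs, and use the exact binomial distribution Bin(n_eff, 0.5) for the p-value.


Step 1: Discard zero differences. Original n = 8; n_eff = number of nonzero differences = 7.
Nonzero differences (with sign): -6, +8, +3, +7, +7, -5, +4
Step 2: Count signs: positive = 5, negative = 2.
Step 3: Under H0: P(positive) = 0.5, so the number of positives S ~ Bin(7, 0.5).
Step 4: Two-sided exact p-value = sum of Bin(7,0.5) probabilities at or below the observed probability = 0.453125.
Step 5: alpha = 0.05. fail to reject H0.

n_eff = 7, pos = 5, neg = 2, p = 0.453125, fail to reject H0.


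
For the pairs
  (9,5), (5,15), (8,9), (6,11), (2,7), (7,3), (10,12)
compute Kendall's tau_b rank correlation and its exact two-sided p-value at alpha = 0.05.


Step 1: Enumerate the 21 unordered pairs (i,j) with i<j and classify each by sign(x_j-x_i) * sign(y_j-y_i).
  (1,2):dx=-4,dy=+10->D; (1,3):dx=-1,dy=+4->D; (1,4):dx=-3,dy=+6->D; (1,5):dx=-7,dy=+2->D
  (1,6):dx=-2,dy=-2->C; (1,7):dx=+1,dy=+7->C; (2,3):dx=+3,dy=-6->D; (2,4):dx=+1,dy=-4->D
  (2,5):dx=-3,dy=-8->C; (2,6):dx=+2,dy=-12->D; (2,7):dx=+5,dy=-3->D; (3,4):dx=-2,dy=+2->D
  (3,5):dx=-6,dy=-2->C; (3,6):dx=-1,dy=-6->C; (3,7):dx=+2,dy=+3->C; (4,5):dx=-4,dy=-4->C
  (4,6):dx=+1,dy=-8->D; (4,7):dx=+4,dy=+1->C; (5,6):dx=+5,dy=-4->D; (5,7):dx=+8,dy=+5->C
  (6,7):dx=+3,dy=+9->C
Step 2: C = 10, D = 11, total pairs = 21.
Step 3: tau = (C - D)/(n(n-1)/2) = (10 - 11)/21 = -0.047619.
Step 4: Exact two-sided p-value (enumerate n! = 5040 permutations of y under H0): p = 1.000000.
Step 5: alpha = 0.05. fail to reject H0.

tau_b = -0.0476 (C=10, D=11), p = 1.000000, fail to reject H0.


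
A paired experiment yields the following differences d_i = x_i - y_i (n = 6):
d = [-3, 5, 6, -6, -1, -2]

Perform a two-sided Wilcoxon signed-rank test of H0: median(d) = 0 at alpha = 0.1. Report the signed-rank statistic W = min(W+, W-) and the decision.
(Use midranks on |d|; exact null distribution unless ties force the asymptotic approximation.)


Step 1: Drop any zero differences (none here) and take |d_i|.
|d| = [3, 5, 6, 6, 1, 2]
Step 2: Midrank |d_i| (ties get averaged ranks).
ranks: |3|->3, |5|->4, |6|->5.5, |6|->5.5, |1|->1, |2|->2
Step 3: Attach original signs; sum ranks with positive sign and with negative sign.
W+ = 4 + 5.5 = 9.5
W- = 3 + 5.5 + 1 + 2 = 11.5
(Check: W+ + W- = 21 should equal n(n+1)/2 = 21.)
Step 4: Test statistic W = min(W+, W-) = 9.5.
Step 5: Ties in |d|, so use the tie-corrected normal approximation.
        E[W] = n(n+1)/4 = 6*7/4 = 10.5.
        Tie groups: |d|=6 (t=2); sum(t^3 - t) = 6.
        Var[W] = n(n+1)(2n+1)/24 - sum(t^3-t)/48 = 546/24 - 6/48 = 22.625.
        z = (W - E[W]) / sqrt(Var[W]) = (9.5 - 10.5) / 4.7566 = -0.2102.
        Two-sided p = 2*Phi(z) = 0.833484.
Step 6: alpha = 0.1. fail to reject H0.

W+ = 9.5, W- = 11.5, W = min = 9.5, p = 0.833484, fail to reject H0.


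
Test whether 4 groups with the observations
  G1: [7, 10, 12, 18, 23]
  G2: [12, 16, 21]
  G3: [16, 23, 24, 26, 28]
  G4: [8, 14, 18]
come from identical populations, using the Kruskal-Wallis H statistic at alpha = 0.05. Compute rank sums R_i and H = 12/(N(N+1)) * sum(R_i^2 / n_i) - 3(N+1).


Step 1: Combine all N = 16 observations and assign midranks.
sorted (value, group, rank): (7,G1,1), (8,G4,2), (10,G1,3), (12,G1,4.5), (12,G2,4.5), (14,G4,6), (16,G2,7.5), (16,G3,7.5), (18,G1,9.5), (18,G4,9.5), (21,G2,11), (23,G1,12.5), (23,G3,12.5), (24,G3,14), (26,G3,15), (28,G3,16)
Step 2: Sum ranks within each group.
R_1 = 30.5 (n_1 = 5)
R_2 = 23 (n_2 = 3)
R_3 = 65 (n_3 = 5)
R_4 = 17.5 (n_4 = 3)
Step 3: H = 12/(N(N+1)) * sum(R_i^2/n_i) - 3(N+1)
     = 12/(16*17) * (30.5^2/5 + 23^2/3 + 65^2/5 + 17.5^2/3) - 3*17
     = 0.044118 * 1309.47 - 51
     = 6.770588.
Step 4: Ties present; correction factor C = 1 - 24/(16^3 - 16) = 0.994118. Corrected H = 6.770588 / 0.994118 = 6.810651.
Step 5: Under H0, H ~ chi^2(3); p-value = 0.078184.
Step 6: alpha = 0.05. fail to reject H0.

H = 6.8107, df = 3, p = 0.078184, fail to reject H0.


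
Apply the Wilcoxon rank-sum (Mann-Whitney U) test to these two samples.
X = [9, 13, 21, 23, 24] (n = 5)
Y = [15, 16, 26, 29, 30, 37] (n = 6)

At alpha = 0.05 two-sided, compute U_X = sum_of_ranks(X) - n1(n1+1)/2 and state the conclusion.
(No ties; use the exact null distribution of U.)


Step 1: Combine and sort all 11 observations; assign midranks.
sorted (value, group): (9,X), (13,X), (15,Y), (16,Y), (21,X), (23,X), (24,X), (26,Y), (29,Y), (30,Y), (37,Y)
ranks: 9->1, 13->2, 15->3, 16->4, 21->5, 23->6, 24->7, 26->8, 29->9, 30->10, 37->11
Step 2: Rank sum for X: R1 = 1 + 2 + 5 + 6 + 7 = 21.
Step 3: U_X = R1 - n1(n1+1)/2 = 21 - 5*6/2 = 21 - 15 = 6.
       U_Y = n1*n2 - U_X = 30 - 6 = 24.
Step 4: No ties, so the exact null distribution of U (based on enumerating the C(11,5) = 462 equally likely rank assignments) gives the two-sided p-value.
Step 5: p-value = 0.125541; compare to alpha = 0.05. fail to reject H0.

U_X = 6, p = 0.125541, fail to reject H0 at alpha = 0.05.


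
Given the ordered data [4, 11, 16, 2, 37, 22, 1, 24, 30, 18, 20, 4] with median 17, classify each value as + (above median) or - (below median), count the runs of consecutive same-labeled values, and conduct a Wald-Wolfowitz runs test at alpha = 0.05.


Step 1: Compute median = 17; label A = above, B = below.
Labels in order: BBBBAABAAAAB  (n_A = 6, n_B = 6)
Step 2: Count runs R = 5.
Step 3: Under H0 (random ordering), E[R] = 2*n_A*n_B/(n_A+n_B) + 1 = 2*6*6/12 + 1 = 7.0000.
        Var[R] = 2*n_A*n_B*(2*n_A*n_B - n_A - n_B) / ((n_A+n_B)^2 * (n_A+n_B-1)) = 4320/1584 = 2.7273.
        SD[R] = 1.6514.
Step 4: Continuity-corrected z = (R + 0.5 - E[R]) / SD[R] = (5 + 0.5 - 7.0000) / 1.6514 = -0.9083.
Step 5: Two-sided p-value via normal approximation = 2*(1 - Phi(|z|)) = 0.363722.
Step 6: alpha = 0.05. fail to reject H0.

R = 5, z = -0.9083, p = 0.363722, fail to reject H0.


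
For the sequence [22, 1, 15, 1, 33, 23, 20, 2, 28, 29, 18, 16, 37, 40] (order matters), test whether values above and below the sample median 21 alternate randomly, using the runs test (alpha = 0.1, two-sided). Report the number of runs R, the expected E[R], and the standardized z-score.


Step 1: Compute median = 21; label A = above, B = below.
Labels in order: ABBBAABBAABBAA  (n_A = 7, n_B = 7)
Step 2: Count runs R = 7.
Step 3: Under H0 (random ordering), E[R] = 2*n_A*n_B/(n_A+n_B) + 1 = 2*7*7/14 + 1 = 8.0000.
        Var[R] = 2*n_A*n_B*(2*n_A*n_B - n_A - n_B) / ((n_A+n_B)^2 * (n_A+n_B-1)) = 8232/2548 = 3.2308.
        SD[R] = 1.7974.
Step 4: Continuity-corrected z = (R + 0.5 - E[R]) / SD[R] = (7 + 0.5 - 8.0000) / 1.7974 = -0.2782.
Step 5: Two-sided p-value via normal approximation = 2*(1 - Phi(|z|)) = 0.780879.
Step 6: alpha = 0.1. fail to reject H0.

R = 7, z = -0.2782, p = 0.780879, fail to reject H0.


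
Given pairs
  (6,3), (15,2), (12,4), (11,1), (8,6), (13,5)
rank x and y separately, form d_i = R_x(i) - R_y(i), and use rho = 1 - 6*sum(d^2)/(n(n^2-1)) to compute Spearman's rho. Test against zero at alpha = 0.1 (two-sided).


Step 1: Rank x and y separately (midranks; no ties here).
rank(x): 6->1, 15->6, 12->4, 11->3, 8->2, 13->5
rank(y): 3->3, 2->2, 4->4, 1->1, 6->6, 5->5
Step 2: d_i = R_x(i) - R_y(i); compute d_i^2.
  (1-3)^2=4, (6-2)^2=16, (4-4)^2=0, (3-1)^2=4, (2-6)^2=16, (5-5)^2=0
sum(d^2) = 40.
Step 3: rho = 1 - 6*40 / (6*(6^2 - 1)) = 1 - 240/210 = -0.142857.
Step 4: Under H0, t = rho * sqrt((n-2)/(1-rho^2)) = -0.2887 ~ t(4).
Step 5: Two-sided p-value from the t-distribution with 4 df = 0.787172.
Step 6: alpha = 0.1. fail to reject H0.

rho = -0.1429, p = 0.787172, fail to reject H0 at alpha = 0.1.


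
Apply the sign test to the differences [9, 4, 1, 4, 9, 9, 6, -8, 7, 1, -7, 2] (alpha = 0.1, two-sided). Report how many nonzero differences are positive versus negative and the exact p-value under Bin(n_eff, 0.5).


Step 1: Discard zero differences. Original n = 12; n_eff = number of nonzero differences = 12.
Nonzero differences (with sign): +9, +4, +1, +4, +9, +9, +6, -8, +7, +1, -7, +2
Step 2: Count signs: positive = 10, negative = 2.
Step 3: Under H0: P(positive) = 0.5, so the number of positives S ~ Bin(12, 0.5).
Step 4: Two-sided exact p-value = sum of Bin(12,0.5) probabilities at or below the observed probability = 0.038574.
Step 5: alpha = 0.1. reject H0.

n_eff = 12, pos = 10, neg = 2, p = 0.038574, reject H0.


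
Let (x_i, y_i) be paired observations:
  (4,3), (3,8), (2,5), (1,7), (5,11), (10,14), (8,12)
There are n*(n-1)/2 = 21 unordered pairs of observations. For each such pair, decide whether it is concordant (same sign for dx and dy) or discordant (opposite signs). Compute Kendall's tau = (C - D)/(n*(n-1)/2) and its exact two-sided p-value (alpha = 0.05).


Step 1: Enumerate the 21 unordered pairs (i,j) with i<j and classify each by sign(x_j-x_i) * sign(y_j-y_i).
  (1,2):dx=-1,dy=+5->D; (1,3):dx=-2,dy=+2->D; (1,4):dx=-3,dy=+4->D; (1,5):dx=+1,dy=+8->C
  (1,6):dx=+6,dy=+11->C; (1,7):dx=+4,dy=+9->C; (2,3):dx=-1,dy=-3->C; (2,4):dx=-2,dy=-1->C
  (2,5):dx=+2,dy=+3->C; (2,6):dx=+7,dy=+6->C; (2,7):dx=+5,dy=+4->C; (3,4):dx=-1,dy=+2->D
  (3,5):dx=+3,dy=+6->C; (3,6):dx=+8,dy=+9->C; (3,7):dx=+6,dy=+7->C; (4,5):dx=+4,dy=+4->C
  (4,6):dx=+9,dy=+7->C; (4,7):dx=+7,dy=+5->C; (5,6):dx=+5,dy=+3->C; (5,7):dx=+3,dy=+1->C
  (6,7):dx=-2,dy=-2->C
Step 2: C = 17, D = 4, total pairs = 21.
Step 3: tau = (C - D)/(n(n-1)/2) = (17 - 4)/21 = 0.619048.
Step 4: Exact two-sided p-value (enumerate n! = 5040 permutations of y under H0): p = 0.069048.
Step 5: alpha = 0.05. fail to reject H0.

tau_b = 0.6190 (C=17, D=4), p = 0.069048, fail to reject H0.
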